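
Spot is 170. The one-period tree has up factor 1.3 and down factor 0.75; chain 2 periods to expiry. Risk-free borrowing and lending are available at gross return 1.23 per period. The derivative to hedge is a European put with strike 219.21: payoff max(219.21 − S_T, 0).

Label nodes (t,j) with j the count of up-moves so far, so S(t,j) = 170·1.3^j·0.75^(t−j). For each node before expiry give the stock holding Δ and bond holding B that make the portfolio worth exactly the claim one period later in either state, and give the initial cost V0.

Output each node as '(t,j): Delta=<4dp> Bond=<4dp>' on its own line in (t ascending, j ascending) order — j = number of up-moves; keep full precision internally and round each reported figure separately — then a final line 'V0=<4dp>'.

The replicating-portfolio and risk-neutral prices coincide; use p* = (1.23−0.75)/(1.3−0.75) = 0.8727 for the latter.
Terminal payoffs: V(2,0)=123.5850, V(2,1)=53.4600, V(2,2)=0.0000
Node (1,0) S=127.5000: V=(p*·53.4600+(1−p*)·123.5850)/1.23=50.7195; Δ=(53.4600−123.5850)/(165.7500−95.6250)=-1.0000; B=V−Δ·S=178.2195
Node (1,1) S=221.0000: V=(p*·0.0000+(1−p*)·53.4600)/1.23=5.5317; Δ=(0.0000−53.4600)/(287.3000−165.7500)=-0.4398; B=V−Δ·S=102.7317
Node (0,0) S=170.0000: V=(p*·5.5317+(1−p*)·50.7195)/1.23=9.1731; Δ=(5.5317−50.7195)/(221.0000−127.5000)=-0.4833; B=V−Δ·S=91.3327
Root portfolio cost Δ·170+B reproduces V0=9.1731.

(0,0): Delta=-0.4833 Bond=91.3327
(1,0): Delta=-1.0000 Bond=178.2195
(1,1): Delta=-0.4398 Bond=102.7317
V0=9.1731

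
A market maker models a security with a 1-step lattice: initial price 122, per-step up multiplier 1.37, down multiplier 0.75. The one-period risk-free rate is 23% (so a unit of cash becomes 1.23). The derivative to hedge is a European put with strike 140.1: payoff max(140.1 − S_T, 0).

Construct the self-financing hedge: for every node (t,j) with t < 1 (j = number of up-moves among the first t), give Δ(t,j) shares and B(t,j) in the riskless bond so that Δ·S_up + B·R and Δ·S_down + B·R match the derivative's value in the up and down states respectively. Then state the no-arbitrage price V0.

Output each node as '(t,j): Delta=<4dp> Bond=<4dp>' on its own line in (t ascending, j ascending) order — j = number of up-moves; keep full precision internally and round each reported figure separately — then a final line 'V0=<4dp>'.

(0,0): Delta=-0.6425 Bond=87.3092
V0=8.9221

No-arbitrage ⇒ martingale measure with p* = (R−d)/(u−d) = 0.7742.
Payoff layer (t=1): V(1,0)=48.6000, V(1,1)=0.0000
Node (0,0) S=122.0000: V=(p*·0.0000+(1−p*)·48.6000)/1.23=8.9221; Δ=(0.0000−48.6000)/(167.1400−91.5000)=-0.6425; B=V−Δ·S=87.3092
The time-0 hedge costs 8.9221, which is the no-arbitrage price.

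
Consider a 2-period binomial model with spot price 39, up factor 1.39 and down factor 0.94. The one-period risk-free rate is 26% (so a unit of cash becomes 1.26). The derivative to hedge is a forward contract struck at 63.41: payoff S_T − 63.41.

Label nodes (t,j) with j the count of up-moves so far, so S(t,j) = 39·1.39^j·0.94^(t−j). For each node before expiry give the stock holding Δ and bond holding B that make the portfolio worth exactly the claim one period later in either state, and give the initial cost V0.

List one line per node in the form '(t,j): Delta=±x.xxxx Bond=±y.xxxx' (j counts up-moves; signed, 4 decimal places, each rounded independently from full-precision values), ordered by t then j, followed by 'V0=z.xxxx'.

(0,0): Delta=1.0000 Bond=-39.9408
(1,0): Delta=1.0000 Bond=-50.3254
(1,1): Delta=1.0000 Bond=-50.3254
V0=-0.9408

Under the risk-neutral measure, an up-move has probability p* = (R−d)/(u−d) = 0.7111 and values discount at R = 1.26.
Terminal values V(2,·): V(2,0)=-28.9496, V(2,1)=-12.4526, V(2,2)=11.9419
  t=1,j=0: stock 36.6600 → up 50.9574 (V=-12.4526), down 34.4604 (V=-28.9496). Price -13.6654; hedge Δ=1.0000, bond B=-50.3254.
  t=1,j=1: stock 54.2100 → up 75.3519 (V=11.9419), down 50.9574 (V=-12.4526). Price 3.8846; hedge Δ=1.0000, bond B=-50.3254.
  t=0,j=0: stock 39.0000 → up 54.2100 (V=3.8846), down 36.6600 (V=-13.6654). Price -0.9408; hedge Δ=1.0000, bond B=-39.9408.
The time-0 hedge costs -0.9408, which is the no-arbitrage price.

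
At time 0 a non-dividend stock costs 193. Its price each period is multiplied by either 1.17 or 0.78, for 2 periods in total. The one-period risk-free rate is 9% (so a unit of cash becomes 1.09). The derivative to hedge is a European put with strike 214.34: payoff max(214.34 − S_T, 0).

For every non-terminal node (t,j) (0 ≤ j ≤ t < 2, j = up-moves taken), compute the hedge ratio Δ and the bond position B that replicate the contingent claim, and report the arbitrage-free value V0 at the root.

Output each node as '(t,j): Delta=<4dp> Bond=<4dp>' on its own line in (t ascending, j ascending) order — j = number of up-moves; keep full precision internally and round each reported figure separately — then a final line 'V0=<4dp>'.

(0,0): Delta=-0.5170 Bond=113.6933
(1,0): Delta=-1.0000 Bond=196.6422
(1,1): Delta=-0.4339 Bond=105.1602
V0=13.9196

Since d<R<u, set p* = (R−d)/(u−d) = 0.7949; price each node as the discounted p*-expectation of its children.
Payoff layer (t=2): V(2,0)=96.9188, V(2,1)=38.2082, V(2,2)=0.0000
Node (1,0) S=150.5400: V=(p*·38.2082+(1−p*)·96.9188)/1.09=46.1022; Δ=(38.2082−96.9188)/(176.1318−117.4212)=-1.0000; B=V−Δ·S=196.6422
Node (1,1) S=225.8100: V=(p*·0.0000+(1−p*)·38.2082)/1.09=7.1904; Δ=(0.0000−38.2082)/(264.1977−176.1318)=-0.4339; B=V−Δ·S=105.1602
Node (0,0) S=193.0000: V=(p*·7.1904+(1−p*)·46.1022)/1.09=13.9196; Δ=(7.1904−46.1022)/(225.8100−150.5400)=-0.5170; B=V−Δ·S=113.6933
The time-0 hedge costs 13.9196, which is the no-arbitrage price.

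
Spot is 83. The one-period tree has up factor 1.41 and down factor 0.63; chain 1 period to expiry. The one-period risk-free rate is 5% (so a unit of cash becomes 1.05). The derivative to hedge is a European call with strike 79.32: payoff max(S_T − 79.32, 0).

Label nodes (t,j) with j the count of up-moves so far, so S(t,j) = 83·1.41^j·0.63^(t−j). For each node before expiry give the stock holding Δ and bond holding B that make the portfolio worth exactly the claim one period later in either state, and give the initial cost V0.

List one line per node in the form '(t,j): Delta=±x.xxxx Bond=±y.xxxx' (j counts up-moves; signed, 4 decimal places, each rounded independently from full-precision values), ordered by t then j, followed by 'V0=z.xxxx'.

(0,0): Delta=0.5825 Bond=-29.0077
V0=19.3385

Under the risk-neutral measure, an up-move has probability p* = (R−d)/(u−d) = 0.5385 and values discount at R = 1.05.
Payoff layer (t=1): V(1,0)=0.0000, V(1,1)=37.7100
Node (0,0) S=83.0000: V=(p*·37.7100+(1−p*)·0.0000)/1.05=19.3385; Δ=(37.7100−0.0000)/(117.0300−52.2900)=0.5825; B=V−Δ·S=-29.0077
The time-0 hedge costs 19.3385, which is the no-arbitrage price.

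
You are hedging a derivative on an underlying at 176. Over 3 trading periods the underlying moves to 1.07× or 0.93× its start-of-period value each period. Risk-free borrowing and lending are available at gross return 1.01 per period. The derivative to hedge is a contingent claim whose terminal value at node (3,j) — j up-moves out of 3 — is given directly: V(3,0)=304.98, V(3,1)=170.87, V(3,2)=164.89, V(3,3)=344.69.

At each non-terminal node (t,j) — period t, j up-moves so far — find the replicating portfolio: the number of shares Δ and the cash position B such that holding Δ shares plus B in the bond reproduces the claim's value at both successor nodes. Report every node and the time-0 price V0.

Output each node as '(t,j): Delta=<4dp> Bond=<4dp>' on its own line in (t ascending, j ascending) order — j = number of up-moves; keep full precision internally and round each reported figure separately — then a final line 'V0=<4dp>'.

(0,0): Delta=1.2392 Bond=-12.9739
(1,0): Delta=-2.6310 Bond=620.3787
(1,1): Delta=3.7621 Bond=-488.2154
(2,0): Delta=-6.2930 Bond=1184.0134
(2,1): Delta=-0.2439 Bond=208.5092
(2,2): Delta=6.3736 Bond=-1019.3027
V0=205.1334

Risk-neutral probability p* = (R−d)/(u−d) = (1.01−0.93)/(1.07−0.93) = 0.5714.
Terminal values V(3,·): V(3,0)=304.9800, V(3,1)=170.8700, V(3,2)=164.8900, V(3,3)=344.6900
(2,0): S=152.2224. Δ = (V_up−V_dn)/(S_up−S_dn) = (170.8700−304.9800)/(162.8780−141.5668) = -6.2930. V = [p*·170.8700 + (1−p*)·304.9800]/1.01 = 226.0849. B = V − Δ·S = 1184.0134.
(2,1): S=175.1376. Δ = (V_up−V_dn)/(S_up−S_dn) = (164.8900−170.8700)/(187.3972−162.8780) = -0.2439. V = [p*·164.8900 + (1−p*)·170.8700]/1.01 = 165.7949. B = V − Δ·S = 208.5092.
(2,2): S=201.5024. Δ = (V_up−V_dn)/(S_up−S_dn) = (344.6900−164.8900)/(215.6076−187.3972) = 6.3736. V = [p*·344.6900 + (1−p*)·164.8900]/1.01 = 264.9830. B = V − Δ·S = -1019.3027.
(1,0): S=163.6800. Δ = (V_up−V_dn)/(S_up−S_dn) = (165.7949−226.0849)/(175.1376−152.2224) = -2.6310. V = [p*·165.7949 + (1−p*)·226.0849]/1.01 = 189.7361. B = V − Δ·S = 620.3787.
(1,1): S=188.3200. Δ = (V_up−V_dn)/(S_up−S_dn) = (264.9830−165.7949)/(201.5024−175.1376) = 3.7621. V = [p*·264.9830 + (1−p*)·165.7949]/1.01 = 220.2711. B = V − Δ·S = -488.2154.
(0,0): S=176.0000. Δ = (V_up−V_dn)/(S_up−S_dn) = (220.2711−189.7361)/(188.3200−163.6800) = 1.2392. V = [p*·220.2711 + (1−p*)·189.7361]/1.01 = 205.1334. B = V − Δ·S = -12.9739.
The time-0 hedge costs 205.1334, which is the no-arbitrage price.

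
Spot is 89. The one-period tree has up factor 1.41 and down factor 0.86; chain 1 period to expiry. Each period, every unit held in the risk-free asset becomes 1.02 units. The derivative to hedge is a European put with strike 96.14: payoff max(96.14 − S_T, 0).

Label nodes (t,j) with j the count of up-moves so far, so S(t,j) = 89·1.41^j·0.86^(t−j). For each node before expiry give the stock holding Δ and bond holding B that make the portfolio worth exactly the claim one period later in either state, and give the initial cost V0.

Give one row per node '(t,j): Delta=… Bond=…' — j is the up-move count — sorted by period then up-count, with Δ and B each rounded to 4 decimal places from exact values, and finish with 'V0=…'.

The replicating-portfolio and risk-neutral prices coincide; use p* = (1.02−0.86)/(1.41−0.86) = 0.2909 for the latter.
At expiry t=1: V(1,0)=19.6000, V(1,1)=0.0000
(0,0): S=89.0000. Δ = (V_up−V_dn)/(S_up−S_dn) = (0.0000−19.6000)/(125.4900−76.5400) = -0.4004. V = [p*·0.0000 + (1−p*)·19.6000]/1.02 = 13.6257. B = V − Δ·S = 49.2620.
The time-0 hedge costs 13.6257, which is the no-arbitrage price.

(0,0): Delta=-0.4004 Bond=49.2620
V0=13.6257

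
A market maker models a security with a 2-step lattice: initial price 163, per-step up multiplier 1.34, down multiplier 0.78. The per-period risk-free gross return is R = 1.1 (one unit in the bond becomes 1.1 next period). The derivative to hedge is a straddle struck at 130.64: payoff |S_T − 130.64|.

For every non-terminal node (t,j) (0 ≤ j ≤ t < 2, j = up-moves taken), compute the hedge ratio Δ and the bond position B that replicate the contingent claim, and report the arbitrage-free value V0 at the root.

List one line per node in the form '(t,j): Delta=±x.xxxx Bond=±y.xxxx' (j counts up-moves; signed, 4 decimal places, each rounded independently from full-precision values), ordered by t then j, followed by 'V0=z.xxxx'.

No-arbitrage ⇒ martingale measure with p* = (R−d)/(u−d) = 0.5714.
Terminal payoffs: V(2,0)=31.4708, V(2,1)=39.7276, V(2,2)=162.0428
(1,0): S=127.1400. Δ = (V_up−V_dn)/(S_up−S_dn) = (39.7276−31.4708)/(170.3676−99.1692) = 0.1160. V = [p*·39.7276 + (1−p*)·31.4708]/1.1 = 32.8991. B = V − Δ·S = 18.1548.
(1,1): S=218.4200. Δ = (V_up−V_dn)/(S_up−S_dn) = (162.0428−39.7276)/(292.6828−170.3676) = 1.0000. V = [p*·162.0428 + (1−p*)·39.7276]/1.1 = 99.6564. B = V − Δ·S = -118.7636.
(0,0): S=163.0000. Δ = (V_up−V_dn)/(S_up−S_dn) = (99.6564−32.8991)/(218.4200−127.1400) = 0.7313. V = [p*·99.6564 + (1−p*)·32.8991]/1.1 = 64.5874. B = V − Δ·S = -54.6221.
The time-0 hedge costs 64.5874, which is the no-arbitrage price.

(0,0): Delta=0.7313 Bond=-54.6221
(1,0): Delta=0.1160 Bond=18.1548
(1,1): Delta=1.0000 Bond=-118.7636
V0=64.5874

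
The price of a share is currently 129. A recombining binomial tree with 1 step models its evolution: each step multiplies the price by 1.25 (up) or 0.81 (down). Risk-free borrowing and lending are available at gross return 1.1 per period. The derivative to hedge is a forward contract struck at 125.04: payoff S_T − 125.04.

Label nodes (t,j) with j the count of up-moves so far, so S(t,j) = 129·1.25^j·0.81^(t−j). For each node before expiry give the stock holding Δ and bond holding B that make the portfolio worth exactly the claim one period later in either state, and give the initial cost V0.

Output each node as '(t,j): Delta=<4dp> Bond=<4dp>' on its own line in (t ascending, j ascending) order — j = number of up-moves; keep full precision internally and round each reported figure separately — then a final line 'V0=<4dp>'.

The replicating-portfolio and risk-neutral prices coincide; use p* = (1.1−0.81)/(1.25−0.81) = 0.6591 for the latter.
At expiry t=1: V(1,0)=-20.5500, V(1,1)=36.2100
  t=0,j=0: stock 129.0000 → up 161.2500 (V=36.2100), down 104.4900 (V=-20.5500). Price 15.3273; hedge Δ=1.0000, bond B=-113.6727.
Check: Δ(0,0)·S0 + B(0,0) = 15.3273 = V0.

(0,0): Delta=1.0000 Bond=-113.6727
V0=15.3273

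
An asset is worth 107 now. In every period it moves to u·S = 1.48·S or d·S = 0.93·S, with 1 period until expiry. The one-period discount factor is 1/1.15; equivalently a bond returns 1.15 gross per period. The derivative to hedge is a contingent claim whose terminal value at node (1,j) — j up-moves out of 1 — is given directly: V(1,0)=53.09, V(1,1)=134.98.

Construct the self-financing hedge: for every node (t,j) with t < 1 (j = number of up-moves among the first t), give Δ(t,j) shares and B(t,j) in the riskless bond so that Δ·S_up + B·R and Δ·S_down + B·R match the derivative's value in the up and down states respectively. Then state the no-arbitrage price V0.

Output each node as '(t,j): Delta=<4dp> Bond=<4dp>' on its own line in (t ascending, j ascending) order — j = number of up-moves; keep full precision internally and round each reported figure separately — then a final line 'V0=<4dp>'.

(0,0): Delta=1.3915 Bond=-74.2422
V0=74.6487

The replicating-portfolio and risk-neutral prices coincide; use p* = (1.15−0.93)/(1.48−0.93) = 0.4000 for the latter.
Terminal values V(1,·): V(1,0)=53.0900, V(1,1)=134.9800
  t=0,j=0: stock 107.0000 → up 158.3600 (V=134.9800), down 99.5100 (V=53.0900). Price 74.6487; hedge Δ=1.3915, bond B=-74.2422.
Check: Δ(0,0)·S0 + B(0,0) = 74.6487 = V0.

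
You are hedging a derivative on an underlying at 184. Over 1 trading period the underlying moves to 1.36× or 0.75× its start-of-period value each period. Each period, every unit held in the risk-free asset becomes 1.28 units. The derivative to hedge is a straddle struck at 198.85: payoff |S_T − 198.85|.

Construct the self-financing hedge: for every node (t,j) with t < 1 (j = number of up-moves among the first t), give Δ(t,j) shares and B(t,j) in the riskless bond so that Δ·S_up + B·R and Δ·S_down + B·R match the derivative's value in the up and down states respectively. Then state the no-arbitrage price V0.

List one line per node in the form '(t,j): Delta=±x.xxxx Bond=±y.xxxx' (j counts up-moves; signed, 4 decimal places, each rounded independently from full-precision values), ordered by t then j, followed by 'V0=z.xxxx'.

(0,0): Delta=-0.0843 Bond=56.6259
V0=41.1177

Risk-neutral probability p* = (R−d)/(u−d) = (1.28−0.75)/(1.36−0.75) = 0.8689.
At expiry t=1: V(1,0)=60.8500, V(1,1)=51.3900
  t=0,j=0: stock 184.0000 → up 250.2400 (V=51.3900), down 138.0000 (V=60.8500). Price 41.1177; hedge Δ=-0.0843, bond B=56.6259.
Each (Δ,B) replicates both successor values, so the strategy is self-financing and V0 is arbitrage-free.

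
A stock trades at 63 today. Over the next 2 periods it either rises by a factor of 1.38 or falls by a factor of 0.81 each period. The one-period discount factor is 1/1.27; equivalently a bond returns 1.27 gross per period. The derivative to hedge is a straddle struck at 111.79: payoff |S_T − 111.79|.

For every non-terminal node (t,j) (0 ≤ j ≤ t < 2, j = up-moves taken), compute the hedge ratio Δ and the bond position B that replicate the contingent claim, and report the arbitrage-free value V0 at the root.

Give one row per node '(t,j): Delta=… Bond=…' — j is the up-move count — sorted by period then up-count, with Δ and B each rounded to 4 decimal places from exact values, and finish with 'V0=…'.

No-arbitrage ⇒ martingale measure with p* = (R−d)/(u−d) = 0.8070.
At expiry t=2: V(2,0)=70.4557, V(2,1)=41.3686, V(2,2)=8.1872
Node (1,0) S=51.0300: V=(p*·41.3686+(1−p*)·70.4557)/1.27=36.9936; Δ=(41.3686−70.4557)/(70.4214−41.3343)=-1.0000; B=V−Δ·S=88.0236
Node (1,1) S=86.9400: V=(p*·8.1872+(1−p*)·41.3686)/1.27=11.4887; Δ=(8.1872−41.3686)/(119.9772−70.4214)=-0.6696; B=V−Δ·S=69.7017
Node (0,0) S=63.0000: V=(p*·11.4887+(1−p*)·36.9936)/1.27=12.9218; Δ=(11.4887−36.9936)/(86.9400−51.0300)=-0.7102; B=V−Δ·S=57.6673
Self-financing check: at every node Δ·S+B equals the discounted successor values.

(0,0): Delta=-0.7102 Bond=57.6673
(1,0): Delta=-1.0000 Bond=88.0236
(1,1): Delta=-0.6696 Bond=69.7017
V0=12.9218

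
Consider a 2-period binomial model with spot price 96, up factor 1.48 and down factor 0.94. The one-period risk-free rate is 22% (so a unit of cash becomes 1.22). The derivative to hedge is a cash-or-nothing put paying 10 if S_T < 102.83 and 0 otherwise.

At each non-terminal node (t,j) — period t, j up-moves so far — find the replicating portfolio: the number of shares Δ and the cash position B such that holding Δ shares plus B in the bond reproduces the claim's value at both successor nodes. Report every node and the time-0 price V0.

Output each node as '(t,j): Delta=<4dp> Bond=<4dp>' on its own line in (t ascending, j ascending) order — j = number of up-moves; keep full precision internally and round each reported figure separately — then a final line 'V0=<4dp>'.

Since d<R<u, set p* = (R−d)/(u−d) = 0.5185; price each node as the discounted p*-expectation of its children.
Terminal values V(2,·): V(2,0)=10.0000, V(2,1)=0.0000, V(2,2)=0.0000
  t=1,j=0: stock 90.2400 → up 133.5552 (V=0.0000), down 84.8256 (V=10.0000). Price 3.9466; hedge Δ=-0.2052, bond B=22.4651.
  t=1,j=1: stock 142.0800 → up 210.2784 (V=0.0000), down 133.5552 (V=0.0000). Price 0.0000; hedge Δ=0.0000, bond B=0.0000.
  t=0,j=0: stock 96.0000 → up 142.0800 (V=0.0000), down 90.2400 (V=3.9466). Price 1.5575; hedge Δ=-0.0761, bond B=8.8660.
Each (Δ,B) replicates both successor values, so the strategy is self-financing and V0 is arbitrage-free.

(0,0): Delta=-0.0761 Bond=8.8660
(1,0): Delta=-0.2052 Bond=22.4651
(1,1): Delta=0.0000 Bond=0.0000
V0=1.5575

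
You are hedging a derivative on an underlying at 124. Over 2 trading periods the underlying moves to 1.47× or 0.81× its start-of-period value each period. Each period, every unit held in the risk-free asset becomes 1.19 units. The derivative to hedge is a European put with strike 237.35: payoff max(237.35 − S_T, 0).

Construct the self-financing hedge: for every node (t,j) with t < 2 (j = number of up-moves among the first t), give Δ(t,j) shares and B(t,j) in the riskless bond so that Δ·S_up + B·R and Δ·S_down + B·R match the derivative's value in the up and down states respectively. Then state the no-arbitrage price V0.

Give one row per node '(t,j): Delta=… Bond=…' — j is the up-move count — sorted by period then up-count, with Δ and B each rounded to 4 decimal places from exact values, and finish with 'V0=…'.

(0,0): Delta=-0.8191 Bond=152.3385
(1,0): Delta=-1.0000 Bond=199.4538
(1,1): Delta=-0.7456 Bond=167.8937
V0=50.7718

The replicating-portfolio and risk-neutral prices coincide; use p* = (1.19−0.81)/(1.47−0.81) = 0.5758 for the latter.
Payoff layer (t=2): V(2,0)=155.9936, V(2,1)=89.7032, V(2,2)=0.0000
(1,0): S=100.4400. Δ = (V_up−V_dn)/(S_up−S_dn) = (89.7032−155.9936)/(147.6468−81.3564) = -1.0000. V = [p*·89.7032 + (1−p*)·155.9936]/1.19 = 99.0138. B = V − Δ·S = 199.4538.
(1,1): S=182.2800. Δ = (V_up−V_dn)/(S_up−S_dn) = (0.0000−89.7032)/(267.9516−147.6468) = -0.7456. V = [p*·0.0000 + (1−p*)·89.7032]/1.19 = 31.9798. B = V − Δ·S = 167.8937.
(0,0): S=124.0000. Δ = (V_up−V_dn)/(S_up−S_dn) = (31.9798−99.0138)/(182.2800−100.4400) = -0.8191. V = [p*·31.9798 + (1−p*)·99.0138]/1.19 = 50.7718. B = V − Δ·S = 152.3385.
The time-0 hedge costs 50.7718, which is the no-arbitrage price.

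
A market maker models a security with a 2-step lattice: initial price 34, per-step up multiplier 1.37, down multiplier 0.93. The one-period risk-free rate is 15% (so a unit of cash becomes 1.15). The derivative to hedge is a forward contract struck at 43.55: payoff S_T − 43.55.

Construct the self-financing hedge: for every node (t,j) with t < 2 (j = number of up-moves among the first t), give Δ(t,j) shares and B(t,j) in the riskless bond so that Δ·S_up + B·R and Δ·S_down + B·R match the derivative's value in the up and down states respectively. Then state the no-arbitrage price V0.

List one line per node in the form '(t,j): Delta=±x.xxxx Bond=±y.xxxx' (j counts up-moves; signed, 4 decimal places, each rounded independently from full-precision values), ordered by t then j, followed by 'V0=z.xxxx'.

(0,0): Delta=1.0000 Bond=-32.9301
(1,0): Delta=1.0000 Bond=-37.8696
(1,1): Delta=1.0000 Bond=-37.8696
V0=1.0699

The replicating-portfolio and risk-neutral prices coincide; use p* = (1.15−0.93)/(1.37−0.93) = 0.5000 for the latter.
Payoff layer (t=2): V(2,0)=-14.1434, V(2,1)=-0.2306, V(2,2)=20.2646
(1,0): S=31.6200. Δ = (V_up−V_dn)/(S_up−S_dn) = (-0.2306−-14.1434)/(43.3194−29.4066) = 1.0000. V = [p*·-0.2306 + (1−p*)·-14.1434]/1.15 = -6.2496. B = V − Δ·S = -37.8696.
(1,1): S=46.5800. Δ = (V_up−V_dn)/(S_up−S_dn) = (20.2646−-0.2306)/(63.8146−43.3194) = 1.0000. V = [p*·20.2646 + (1−p*)·-0.2306]/1.15 = 8.7104. B = V − Δ·S = -37.8696.
(0,0): S=34.0000. Δ = (V_up−V_dn)/(S_up−S_dn) = (8.7104−-6.2496)/(46.5800−31.6200) = 1.0000. V = [p*·8.7104 + (1−p*)·-6.2496]/1.15 = 1.0699. B = V − Δ·S = -32.9301.
Root portfolio cost Δ·34+B reproduces V0=1.0699.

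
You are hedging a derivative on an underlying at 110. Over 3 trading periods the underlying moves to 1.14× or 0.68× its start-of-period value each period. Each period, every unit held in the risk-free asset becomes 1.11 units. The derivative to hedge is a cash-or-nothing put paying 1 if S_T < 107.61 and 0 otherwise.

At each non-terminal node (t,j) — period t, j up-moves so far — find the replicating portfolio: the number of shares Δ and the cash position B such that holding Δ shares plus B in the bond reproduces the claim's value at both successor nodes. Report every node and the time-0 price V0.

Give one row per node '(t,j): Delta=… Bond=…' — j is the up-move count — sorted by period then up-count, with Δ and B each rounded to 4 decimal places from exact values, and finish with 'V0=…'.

(0,0): Delta=-0.0140 Bond=1.6757
(1,0): Delta=0.0000 Bond=0.8116
(1,1): Delta=-0.0146 Bond=1.9332
(2,0): Delta=0.0000 Bond=0.9009
(2,1): Delta=0.0000 Bond=0.9009
(2,2): Delta=-0.0152 Bond=2.2327
V0=0.1339

Under the risk-neutral measure, an up-move has probability p* = (R−d)/(u−d) = 0.9348 and values discount at R = 1.11.
At expiry t=3: V(3,0)=1.0000, V(3,1)=1.0000, V(3,2)=1.0000, V(3,3)=0.0000
(2,0): S=50.8640. Δ = (V_up−V_dn)/(S_up−S_dn) = (1.0000−1.0000)/(57.9850−34.5875) = 0.0000. V = [p*·1.0000 + (1−p*)·1.0000]/1.11 = 0.9009. B = V − Δ·S = 0.9009.
(2,1): S=85.2720. Δ = (V_up−V_dn)/(S_up−S_dn) = (1.0000−1.0000)/(97.2101−57.9850) = 0.0000. V = [p*·1.0000 + (1−p*)·1.0000]/1.11 = 0.9009. B = V − Δ·S = 0.9009.
(2,2): S=142.9560. Δ = (V_up−V_dn)/(S_up−S_dn) = (0.0000−1.0000)/(162.9698−97.2101) = -0.0152. V = [p*·0.0000 + (1−p*)·1.0000]/1.11 = 0.0588. B = V − Δ·S = 2.2327.
(1,0): S=74.8000. Δ = (V_up−V_dn)/(S_up−S_dn) = (0.9009−0.9009)/(85.2720−50.8640) = 0.0000. V = [p*·0.9009 + (1−p*)·0.9009]/1.11 = 0.8116. B = V − Δ·S = 0.8116.
(1,1): S=125.4000. Δ = (V_up−V_dn)/(S_up−S_dn) = (0.0588−0.9009)/(142.9560−85.2720) = -0.0146. V = [p*·0.0588 + (1−p*)·0.9009]/1.11 = 0.1024. B = V − Δ·S = 1.9332.
(0,0): S=110.0000. Δ = (V_up−V_dn)/(S_up−S_dn) = (0.1024−0.8116)/(125.4000−74.8000) = -0.0140. V = [p*·0.1024 + (1−p*)·0.8116]/1.11 = 0.1339. B = V − Δ·S = 1.6757.
Root portfolio cost Δ·110+B reproduces V0=0.1339.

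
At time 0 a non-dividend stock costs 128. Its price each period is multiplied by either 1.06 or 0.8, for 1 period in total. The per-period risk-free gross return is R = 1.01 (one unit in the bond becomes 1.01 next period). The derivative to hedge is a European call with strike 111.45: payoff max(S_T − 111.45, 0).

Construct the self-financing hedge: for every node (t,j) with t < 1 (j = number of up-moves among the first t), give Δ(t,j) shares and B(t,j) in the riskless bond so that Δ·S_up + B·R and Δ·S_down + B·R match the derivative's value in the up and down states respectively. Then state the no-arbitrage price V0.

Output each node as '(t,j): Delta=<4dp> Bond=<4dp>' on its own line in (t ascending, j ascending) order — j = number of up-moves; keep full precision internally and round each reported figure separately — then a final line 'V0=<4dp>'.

Risk-neutral probability p* = (R−d)/(u−d) = (1.01−0.8)/(1.06−0.8) = 0.8077.
At expiry t=1: V(1,0)=0.0000, V(1,1)=24.2300
(0,0): S=128.0000. Δ = (V_up−V_dn)/(S_up−S_dn) = (24.2300−0.0000)/(135.6800−102.4000) = 0.7281. V = [p*·24.2300 + (1−p*)·0.0000]/1.01 = 19.3766. B = V − Δ·S = -73.8157.
The time-0 hedge costs 19.3766, which is the no-arbitrage price.

(0,0): Delta=0.7281 Bond=-73.8157
V0=19.3766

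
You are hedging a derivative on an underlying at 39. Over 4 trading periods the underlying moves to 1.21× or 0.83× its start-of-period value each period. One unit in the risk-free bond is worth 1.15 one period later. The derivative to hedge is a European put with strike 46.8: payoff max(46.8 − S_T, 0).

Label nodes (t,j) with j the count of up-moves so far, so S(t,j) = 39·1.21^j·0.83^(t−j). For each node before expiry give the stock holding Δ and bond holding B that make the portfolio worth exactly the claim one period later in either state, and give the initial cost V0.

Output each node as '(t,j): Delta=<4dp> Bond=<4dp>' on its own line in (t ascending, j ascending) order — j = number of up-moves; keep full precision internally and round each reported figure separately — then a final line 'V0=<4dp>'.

(0,0): Delta=-0.1472 Bond=6.3552
(1,0): Delta=-0.5403 Bond=20.0319
(1,1): Delta=-0.0967 Bond=4.9228
(2,0): Delta=-1.0000 Bond=35.3875
(2,1): Delta=-0.4812 Bond=20.7209
(2,2): Delta=-0.0472 Bond=2.8375
(3,0): Delta=-1.0000 Bond=40.6957
(3,1): Delta=-1.0000 Bond=40.6957
(3,2): Delta=-0.4144 Bond=20.6666
(3,3): Delta=0.0000 Bond=0.0000
V0=0.6130

No-arbitrage ⇒ martingale measure with p* = (R−d)/(u−d) = 0.8421.
Terminal values V(4,·): V(4,0)=28.2913, V(4,1)=19.8174, V(4,2)=7.4639, V(4,3)=0.0000, V(4,4)=0.0000
(3,0): S=22.2997. Δ = (V_up−V_dn)/(S_up−S_dn) = (19.8174−28.2913)/(26.9826−18.5087) = -1.0000. V = [p*·19.8174 + (1−p*)·28.2913]/1.15 = 18.3960. B = V − Δ·S = 40.6957.
(3,1): S=32.5092. Δ = (V_up−V_dn)/(S_up−S_dn) = (7.4639−19.8174)/(39.3361−26.9826) = -1.0000. V = [p*·7.4639 + (1−p*)·19.8174]/1.15 = 8.1865. B = V − Δ·S = 40.6957.
(3,2): S=47.3929. Δ = (V_up−V_dn)/(S_up−S_dn) = (0.0000−7.4639)/(57.3454−39.3361) = -0.4144. V = [p*·0.0000 + (1−p*)·7.4639]/1.15 = 1.0248. B = V − Δ·S = 20.6666.
(3,3): S=69.0909. Δ = (V_up−V_dn)/(S_up−S_dn) = (0.0000−0.0000)/(83.6000−57.3454) = 0.0000. V = [p*·0.0000 + (1−p*)·0.0000]/1.15 = 0.0000. B = V − Δ·S = 0.0000.
(2,0): S=26.8671. Δ = (V_up−V_dn)/(S_up−S_dn) = (8.1865−18.3960)/(32.5092−22.2997) = -1.0000. V = [p*·8.1865 + (1−p*)·18.3960]/1.15 = 8.5204. B = V − Δ·S = 35.3875.
(2,1): S=39.1677. Δ = (V_up−V_dn)/(S_up−S_dn) = (1.0248−8.1865)/(47.3929−32.5092) = -0.4812. V = [p*·1.0248 + (1−p*)·8.1865]/1.15 = 1.8744. B = V − Δ·S = 20.7209.
(2,2): S=57.0999. Δ = (V_up−V_dn)/(S_up−S_dn) = (0.0000−1.0248)/(69.0909−47.3929) = -0.0472. V = [p*·0.0000 + (1−p*)·1.0248]/1.15 = 0.1407. B = V − Δ·S = 2.8375.
(1,0): S=32.3700. Δ = (V_up−V_dn)/(S_up−S_dn) = (1.8744−8.5204)/(39.1677−26.8671) = -0.5403. V = [p*·1.8744 + (1−p*)·8.5204]/1.15 = 2.5424. B = V − Δ·S = 20.0319.
(1,1): S=47.1900. Δ = (V_up−V_dn)/(S_up−S_dn) = (0.1407−1.8744)/(57.0999−39.1677) = -0.0967. V = [p*·0.1407 + (1−p*)·1.8744]/1.15 = 0.3604. B = V − Δ·S = 4.9228.
(0,0): S=39.0000. Δ = (V_up−V_dn)/(S_up−S_dn) = (0.3604−2.5424)/(47.1900−32.3700) = -0.1472. V = [p*·0.3604 + (1−p*)·2.5424]/1.15 = 0.6130. B = V − Δ·S = 6.3552.
Root portfolio cost Δ·39+B reproduces V0=0.6130.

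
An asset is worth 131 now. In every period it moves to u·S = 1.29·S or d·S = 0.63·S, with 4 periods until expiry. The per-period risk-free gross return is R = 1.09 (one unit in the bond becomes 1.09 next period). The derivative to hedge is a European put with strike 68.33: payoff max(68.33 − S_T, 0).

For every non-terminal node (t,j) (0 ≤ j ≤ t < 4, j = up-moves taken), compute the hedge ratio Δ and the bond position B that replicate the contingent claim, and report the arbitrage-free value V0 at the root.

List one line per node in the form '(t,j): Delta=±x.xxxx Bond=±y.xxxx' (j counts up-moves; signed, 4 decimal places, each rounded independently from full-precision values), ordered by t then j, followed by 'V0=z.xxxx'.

(0,0): Delta=-0.0501 Bond=8.2791
(1,0): Delta=-0.2009 Bond=21.4683
(1,1): Delta=-0.0181 Bond=3.6137
(2,0): Delta=-0.6610 Bond=47.3246
(2,1): Delta=-0.1032 Bond=12.9986
(2,2): Delta=0.0000 Bond=0.0000
(3,0): Delta=-1.0000 Bond=62.6881
(3,1): Delta=-0.5890 Bond=46.7559
(3,2): Delta=0.0000 Bond=0.0000
(3,3): Delta=0.0000 Bond=0.0000
V0=1.7179

Under the risk-neutral measure, an up-move has probability p* = (R−d)/(u−d) = 0.6970 and values discount at R = 1.09.
Terminal values V(4,·): V(4,0)=47.6936, V(4,1)=26.0746, V(4,2)=0.0000, V(4,3)=0.0000, V(4,4)=0.0000
(3,0): S=32.7562. Δ = (V_up−V_dn)/(S_up−S_dn) = (26.0746−47.6936)/(42.2554−20.6364) = -1.0000. V = [p*·26.0746 + (1−p*)·47.6936]/1.09 = 29.9319. B = V − Δ·S = 62.6881.
(3,1): S=67.0721. Δ = (V_up−V_dn)/(S_up−S_dn) = (0.0000−26.0746)/(86.5230−42.2554) = -0.5890. V = [p*·0.0000 + (1−p*)·26.0746]/1.09 = 7.2490. B = V − Δ·S = 46.7559.
(3,2): S=137.3382. Δ = (V_up−V_dn)/(S_up−S_dn) = (0.0000−0.0000)/(177.1662−86.5230) = 0.0000. V = [p*·0.0000 + (1−p*)·0.0000]/1.09 = 0.0000. B = V − Δ·S = 0.0000.
(3,3): S=281.2163. Δ = (V_up−V_dn)/(S_up−S_dn) = (0.0000−0.0000)/(362.7690−177.1662) = 0.0000. V = [p*·0.0000 + (1−p*)·0.0000]/1.09 = 0.0000. B = V − Δ·S = 0.0000.
(2,0): S=51.9939. Δ = (V_up−V_dn)/(S_up−S_dn) = (7.2490−29.9319)/(67.0721−32.7562) = -0.6610. V = [p*·7.2490 + (1−p*)·29.9319]/1.09 = 12.9565. B = V − Δ·S = 47.3246.
(2,1): S=106.4637. Δ = (V_up−V_dn)/(S_up−S_dn) = (0.0000−7.2490)/(137.3382−67.0721) = -0.1032. V = [p*·0.0000 + (1−p*)·7.2490]/1.09 = 2.0153. B = V − Δ·S = 12.9986.
(2,2): S=217.9971. Δ = (V_up−V_dn)/(S_up−S_dn) = (0.0000−0.0000)/(281.2163−137.3382) = 0.0000. V = [p*·0.0000 + (1−p*)·0.0000]/1.09 = 0.0000. B = V − Δ·S = 0.0000.
(1,0): S=82.5300. Δ = (V_up−V_dn)/(S_up−S_dn) = (2.0153−12.9565)/(106.4637−51.9939) = -0.2009. V = [p*·2.0153 + (1−p*)·12.9565]/1.09 = 4.8906. B = V − Δ·S = 21.4683.
(1,1): S=168.9900. Δ = (V_up−V_dn)/(S_up−S_dn) = (0.0000−2.0153)/(217.9971−106.4637) = -0.0181. V = [p*·0.0000 + (1−p*)·2.0153]/1.09 = 0.5603. B = V − Δ·S = 3.6137.
(0,0): S=131.0000. Δ = (V_up−V_dn)/(S_up−S_dn) = (0.5603−4.8906)/(168.9900−82.5300) = -0.0501. V = [p*·0.5603 + (1−p*)·4.8906]/1.09 = 1.7179. B = V − Δ·S = 8.2791.
Check: Δ(0,0)·S0 + B(0,0) = 1.7179 = V0.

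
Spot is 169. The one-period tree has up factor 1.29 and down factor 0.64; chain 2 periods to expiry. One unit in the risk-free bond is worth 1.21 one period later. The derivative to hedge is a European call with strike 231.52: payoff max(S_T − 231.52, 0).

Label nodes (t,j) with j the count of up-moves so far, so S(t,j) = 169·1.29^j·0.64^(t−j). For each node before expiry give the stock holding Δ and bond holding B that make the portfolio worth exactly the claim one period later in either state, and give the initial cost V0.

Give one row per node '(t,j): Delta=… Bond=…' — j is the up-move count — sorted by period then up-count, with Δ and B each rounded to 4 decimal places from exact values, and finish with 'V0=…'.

(0,0): Delta=0.3280 Bond=-29.3175
(1,0): Delta=0.0000 Bond=0.0000
(1,1): Delta=0.3508 Bond=-40.4530
V0=26.1109

The replicating-portfolio and risk-neutral prices coincide; use p* = (1.21−0.64)/(1.29−0.64) = 0.8769 for the latter.
Payoff layer (t=2): V(2,0)=0.0000, V(2,1)=0.0000, V(2,2)=49.7129
  t=1,j=0: stock 108.1600 → up 139.5264 (V=0.0000), down 69.2224 (V=0.0000). Price 0.0000; hedge Δ=0.0000, bond B=0.0000.
  t=1,j=1: stock 218.0100 → up 281.2329 (V=49.7129), down 139.5264 (V=0.0000). Price 36.0284; hedge Δ=0.3508, bond B=-40.4530.
  t=0,j=0: stock 169.0000 → up 218.0100 (V=36.0284), down 108.1600 (V=0.0000). Price 26.1109; hedge Δ=0.3280, bond B=-29.3175.
The time-0 hedge costs 26.1109, which is the no-arbitrage price.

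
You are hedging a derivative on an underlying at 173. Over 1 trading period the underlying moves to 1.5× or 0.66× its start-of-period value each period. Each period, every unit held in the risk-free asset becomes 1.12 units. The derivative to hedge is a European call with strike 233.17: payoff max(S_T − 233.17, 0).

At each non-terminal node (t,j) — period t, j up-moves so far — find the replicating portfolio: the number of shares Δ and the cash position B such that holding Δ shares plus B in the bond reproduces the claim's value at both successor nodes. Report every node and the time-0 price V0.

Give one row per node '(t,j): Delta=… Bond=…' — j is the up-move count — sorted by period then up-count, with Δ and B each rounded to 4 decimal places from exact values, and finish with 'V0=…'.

Risk-neutral probability p* = (R−d)/(u−d) = (1.12−0.66)/(1.5−0.66) = 0.5476.
Terminal values V(1,·): V(1,0)=0.0000, V(1,1)=26.3300
  t=0,j=0: stock 173.0000 → up 259.5000 (V=26.3300), down 114.1800 (V=0.0000). Price 12.8739; hedge Δ=0.1812, bond B=-18.4713.
Self-financing check: at every node Δ·S+B equals the discounted successor values.

(0,0): Delta=0.1812 Bond=-18.4713
V0=12.8739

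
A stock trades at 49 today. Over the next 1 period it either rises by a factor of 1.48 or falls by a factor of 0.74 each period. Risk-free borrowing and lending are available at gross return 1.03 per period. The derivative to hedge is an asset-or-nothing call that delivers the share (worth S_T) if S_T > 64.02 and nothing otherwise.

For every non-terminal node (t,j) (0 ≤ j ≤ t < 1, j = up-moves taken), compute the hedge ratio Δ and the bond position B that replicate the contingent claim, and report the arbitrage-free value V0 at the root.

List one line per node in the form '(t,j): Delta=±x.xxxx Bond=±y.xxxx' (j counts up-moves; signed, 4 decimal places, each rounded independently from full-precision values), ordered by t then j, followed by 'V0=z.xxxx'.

The replicating-portfolio and risk-neutral prices coincide; use p* = (1.03−0.74)/(1.48−0.74) = 0.3919 for the latter.
Terminal values V(1,·): V(1,0)=0.0000, V(1,1)=72.5200
  t=0,j=0: stock 49.0000 → up 72.5200 (V=72.5200), down 36.2600 (V=0.0000). Price 27.5922; hedge Δ=2.0000, bond B=-70.4078.
Root portfolio cost Δ·49+B reproduces V0=27.5922.

(0,0): Delta=2.0000 Bond=-70.4078
V0=27.5922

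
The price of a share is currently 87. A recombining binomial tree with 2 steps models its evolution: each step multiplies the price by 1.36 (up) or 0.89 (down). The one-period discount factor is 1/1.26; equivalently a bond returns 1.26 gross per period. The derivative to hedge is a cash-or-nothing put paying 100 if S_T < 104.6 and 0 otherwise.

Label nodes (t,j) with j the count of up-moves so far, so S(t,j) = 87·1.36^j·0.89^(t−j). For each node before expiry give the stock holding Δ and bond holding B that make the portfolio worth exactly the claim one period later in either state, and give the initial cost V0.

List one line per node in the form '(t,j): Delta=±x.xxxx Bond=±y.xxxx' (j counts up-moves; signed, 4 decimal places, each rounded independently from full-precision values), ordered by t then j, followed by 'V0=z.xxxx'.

Under the risk-neutral measure, an up-move has probability p* = (R−d)/(u−d) = 0.7872 and values discount at R = 1.26.
At expiry t=2: V(2,0)=100.0000, V(2,1)=0.0000, V(2,2)=0.0000
  t=1,j=0: stock 77.4300 → up 105.3048 (V=0.0000), down 68.9127 (V=100.0000). Price 16.8862; hedge Δ=-2.7478, bond B=229.6521.
  t=1,j=1: stock 118.3200 → up 160.9152 (V=0.0000), down 105.3048 (V=0.0000). Price 0.0000; hedge Δ=0.0000, bond B=0.0000.
  t=0,j=0: stock 87.0000 → up 118.3200 (V=0.0000), down 77.4300 (V=16.8862). Price 2.8514; hedge Δ=-0.4130, bond B=38.7795.
The time-0 hedge costs 2.8514, which is the no-arbitrage price.

(0,0): Delta=-0.4130 Bond=38.7795
(1,0): Delta=-2.7478 Bond=229.6521
(1,1): Delta=0.0000 Bond=0.0000
V0=2.8514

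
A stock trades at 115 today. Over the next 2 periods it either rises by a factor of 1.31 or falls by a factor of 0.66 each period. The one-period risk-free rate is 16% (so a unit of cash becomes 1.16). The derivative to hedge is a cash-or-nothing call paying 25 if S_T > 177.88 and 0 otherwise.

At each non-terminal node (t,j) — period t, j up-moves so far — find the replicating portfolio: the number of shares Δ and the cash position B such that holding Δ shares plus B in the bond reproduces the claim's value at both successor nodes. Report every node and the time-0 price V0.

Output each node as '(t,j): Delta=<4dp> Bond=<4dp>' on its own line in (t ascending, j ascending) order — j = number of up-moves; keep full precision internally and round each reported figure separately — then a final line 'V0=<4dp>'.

(0,0): Delta=0.2218 Bond=-14.5115
(1,0): Delta=0.0000 Bond=0.0000
(1,1): Delta=0.2553 Bond=-21.8833
V0=10.9935

Under the risk-neutral measure, an up-move has probability p* = (R−d)/(u−d) = 0.7692 and values discount at R = 1.16.
At expiry t=2: V(2,0)=0.0000, V(2,1)=0.0000, V(2,2)=25.0000
Node (1,0) S=75.9000: V=(p*·0.0000+(1−p*)·0.0000)/1.16=0.0000; Δ=(0.0000−0.0000)/(99.4290−50.0940)=0.0000; B=V−Δ·S=0.0000
Node (1,1) S=150.6500: V=(p*·25.0000+(1−p*)·0.0000)/1.16=16.5782; Δ=(25.0000−0.0000)/(197.3515−99.4290)=0.2553; B=V−Δ·S=-21.8833
Node (0,0) S=115.0000: V=(p*·16.5782+(1−p*)·0.0000)/1.16=10.9935; Δ=(16.5782−0.0000)/(150.6500−75.9000)=0.2218; B=V−Δ·S=-14.5115
Check: Δ(0,0)·S0 + B(0,0) = 10.9935 = V0.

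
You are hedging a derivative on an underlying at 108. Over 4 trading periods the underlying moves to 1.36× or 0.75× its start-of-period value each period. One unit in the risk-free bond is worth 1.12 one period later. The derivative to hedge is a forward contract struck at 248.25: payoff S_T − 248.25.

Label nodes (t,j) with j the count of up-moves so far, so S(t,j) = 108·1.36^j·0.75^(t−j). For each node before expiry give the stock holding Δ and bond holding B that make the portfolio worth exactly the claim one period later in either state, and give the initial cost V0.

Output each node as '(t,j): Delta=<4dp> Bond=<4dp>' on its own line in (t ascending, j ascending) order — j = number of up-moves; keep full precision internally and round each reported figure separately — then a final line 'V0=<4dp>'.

Since d<R<u, set p* = (R−d)/(u−d) = 0.6066; price each node as the discounted p*-expectation of its children.
Terminal payoffs: V(4,0)=-214.0781, V(4,1)=-186.2850, V(4,2)=-135.8868, V(4,3)=-44.4981, V(4,4)=121.2202
  t=3,j=0: stock 45.5625 → up 61.9650 (V=-186.2850), down 34.1719 (V=-214.0781). Price -176.0893; hedge Δ=1.0000, bond B=-221.6518.
  t=3,j=1: stock 82.6200 → up 112.3632 (V=-135.8868), down 61.9650 (V=-186.2850). Price -139.0318; hedge Δ=1.0000, bond B=-221.6518.
  t=3,j=2: stock 149.8176 → up 203.7519 (V=-44.4981), down 112.3632 (V=-135.8868). Price -71.8342; hedge Δ=1.0000, bond B=-221.6518.
  t=3,j=3: stock 271.6692 → up 369.4702 (V=121.2202), down 203.7519 (V=-44.4981). Price 50.0175; hedge Δ=1.0000, bond B=-221.6518.
  t=2,j=0: stock 60.7500 → up 82.6200 (V=-139.0318), down 45.5625 (V=-176.0893). Price -137.1534; hedge Δ=1.0000, bond B=-197.9034.
  t=2,j=1: stock 110.1600 → up 149.8176 (V=-71.8342), down 82.6200 (V=-139.0318). Price -87.7434; hedge Δ=1.0000, bond B=-197.9034.
  t=2,j=2: stock 199.7568 → up 271.6692 (V=50.0175), down 149.8176 (V=-71.8342). Price 1.8534; hedge Δ=1.0000, bond B=-197.9034.
  t=1,j=0: stock 81.0000 → up 110.1600 (V=-87.7434), down 60.7500 (V=-137.1534). Price -95.6994; hedge Δ=1.0000, bond B=-176.6994.
  t=1,j=1: stock 146.8800 → up 199.7568 (V=1.8534), down 110.1600 (V=-87.7434). Price -29.8194; hedge Δ=1.0000, bond B=-176.6994.
  t=0,j=0: stock 108.0000 → up 146.8800 (V=-29.8194), down 81.0000 (V=-95.6994). Price -49.7674; hedge Δ=1.0000, bond B=-157.7674.
Check: Δ(0,0)·S0 + B(0,0) = -49.7674 = V0.

(0,0): Delta=1.0000 Bond=-157.7674
(1,0): Delta=1.0000 Bond=-176.6994
(1,1): Delta=1.0000 Bond=-176.6994
(2,0): Delta=1.0000 Bond=-197.9034
(2,1): Delta=1.0000 Bond=-197.9034
(2,2): Delta=1.0000 Bond=-197.9034
(3,0): Delta=1.0000 Bond=-221.6518
(3,1): Delta=1.0000 Bond=-221.6518
(3,2): Delta=1.0000 Bond=-221.6518
(3,3): Delta=1.0000 Bond=-221.6518
V0=-49.7674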